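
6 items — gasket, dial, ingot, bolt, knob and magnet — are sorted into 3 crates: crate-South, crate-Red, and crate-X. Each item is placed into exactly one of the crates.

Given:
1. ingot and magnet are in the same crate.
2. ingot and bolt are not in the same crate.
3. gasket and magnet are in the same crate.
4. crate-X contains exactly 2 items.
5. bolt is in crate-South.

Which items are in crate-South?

From (5): bolt ∈ crate-South.
(2): ingot ∉ crate-South.
(1): magnet matches ingot: magnet ∉ crate-South.
(3): gasket matches magnet: gasket ∉ crate-South.
Suppose dial ∈ crate-South: no assignment then satisfies all the clues, so dial ∉ crate-South.

crate-South = {bolt}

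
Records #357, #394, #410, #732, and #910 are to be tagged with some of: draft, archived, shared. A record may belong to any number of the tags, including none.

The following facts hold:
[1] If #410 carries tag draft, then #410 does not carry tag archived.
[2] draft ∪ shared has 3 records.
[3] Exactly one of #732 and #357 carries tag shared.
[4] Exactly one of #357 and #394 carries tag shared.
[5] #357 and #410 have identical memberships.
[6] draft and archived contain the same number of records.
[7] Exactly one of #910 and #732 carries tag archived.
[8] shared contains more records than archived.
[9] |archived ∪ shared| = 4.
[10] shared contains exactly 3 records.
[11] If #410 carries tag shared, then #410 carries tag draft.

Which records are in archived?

archived = {#394, #910}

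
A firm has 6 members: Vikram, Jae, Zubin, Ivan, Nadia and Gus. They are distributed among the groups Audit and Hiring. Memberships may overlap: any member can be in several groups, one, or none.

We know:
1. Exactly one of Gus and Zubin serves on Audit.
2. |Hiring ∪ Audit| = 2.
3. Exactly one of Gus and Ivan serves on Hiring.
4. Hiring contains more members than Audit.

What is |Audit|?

1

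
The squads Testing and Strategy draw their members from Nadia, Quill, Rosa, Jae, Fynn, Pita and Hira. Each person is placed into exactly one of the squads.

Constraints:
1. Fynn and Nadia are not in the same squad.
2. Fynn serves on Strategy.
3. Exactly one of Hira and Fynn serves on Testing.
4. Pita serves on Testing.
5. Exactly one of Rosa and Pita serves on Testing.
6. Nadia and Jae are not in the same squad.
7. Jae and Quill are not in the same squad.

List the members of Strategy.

From (2): Fynn ∈ Strategy.
From (4): Pita ∈ Testing.
(1): Nadia ∉ Strategy.
(3) (exactly one): Hira ∈ Testing.
(5) (exactly one): Rosa ∉ Testing.
Only one squad left: Nadia ∈ Testing.
Only one squad left: Rosa ∈ Strategy.
(6): Jae ∉ Testing.
Only one squad left: Jae ∈ Strategy.
(7): Quill ∉ Strategy.
Only one squad left: Quill ∈ Testing.

Strategy = {Fynn, Jae, Rosa}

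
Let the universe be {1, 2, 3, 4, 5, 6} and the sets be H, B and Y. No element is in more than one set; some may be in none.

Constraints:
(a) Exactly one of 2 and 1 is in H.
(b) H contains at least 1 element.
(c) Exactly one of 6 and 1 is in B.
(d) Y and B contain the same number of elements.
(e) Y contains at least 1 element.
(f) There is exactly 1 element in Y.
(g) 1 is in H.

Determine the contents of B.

B = {6}

From (g): 1 ∈ H.
(a) (exactly one): 2 ∉ H.
(c) (exactly one): 6 ∈ B.
Suppose 2 ∈ B: no assignment then satisfies all the clues, so 2 ∉ B.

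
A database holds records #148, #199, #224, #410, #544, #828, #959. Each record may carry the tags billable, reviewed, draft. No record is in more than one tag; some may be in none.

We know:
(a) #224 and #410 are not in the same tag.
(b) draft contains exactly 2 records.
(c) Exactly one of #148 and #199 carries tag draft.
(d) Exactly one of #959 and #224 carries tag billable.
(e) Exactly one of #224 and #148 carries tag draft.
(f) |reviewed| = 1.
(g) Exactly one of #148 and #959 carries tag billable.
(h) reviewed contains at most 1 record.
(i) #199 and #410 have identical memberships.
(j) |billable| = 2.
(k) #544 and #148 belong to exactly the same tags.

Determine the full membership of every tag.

billable = {#828, #959}; reviewed = {#224}; draft = {#148, #544}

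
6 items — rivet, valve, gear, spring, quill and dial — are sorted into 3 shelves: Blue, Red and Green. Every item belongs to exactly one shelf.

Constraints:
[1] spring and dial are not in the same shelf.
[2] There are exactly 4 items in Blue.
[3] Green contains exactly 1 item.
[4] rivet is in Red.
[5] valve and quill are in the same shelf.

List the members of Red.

Red = {rivet}

From (4): rivet ∈ Red.
Suppose valve ∈ Red: no assignment then satisfies all the clues, so valve ∉ Red.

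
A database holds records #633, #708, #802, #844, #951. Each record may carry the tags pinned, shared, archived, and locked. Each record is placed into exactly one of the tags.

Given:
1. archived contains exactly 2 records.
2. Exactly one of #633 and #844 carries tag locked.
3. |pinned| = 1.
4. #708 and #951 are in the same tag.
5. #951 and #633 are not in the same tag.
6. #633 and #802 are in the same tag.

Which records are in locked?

locked = {#633, #802}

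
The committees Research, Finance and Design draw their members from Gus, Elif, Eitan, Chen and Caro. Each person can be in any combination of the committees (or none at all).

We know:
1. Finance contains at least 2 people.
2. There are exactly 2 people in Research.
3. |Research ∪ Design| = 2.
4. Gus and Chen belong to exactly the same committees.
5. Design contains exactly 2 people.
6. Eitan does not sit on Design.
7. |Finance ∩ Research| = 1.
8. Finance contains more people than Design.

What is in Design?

Design = {Caro, Elif}

From (6): Eitan ∉ Design.
Suppose Gus ∈ Design: no assignment then satisfies all the clues, so Gus ∉ Design.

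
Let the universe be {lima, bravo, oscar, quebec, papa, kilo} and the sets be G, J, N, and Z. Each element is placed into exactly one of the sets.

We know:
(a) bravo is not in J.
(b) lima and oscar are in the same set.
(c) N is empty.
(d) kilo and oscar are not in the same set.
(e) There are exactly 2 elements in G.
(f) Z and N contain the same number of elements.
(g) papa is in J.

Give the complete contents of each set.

From (a): bravo ∉ J.
From (g): papa ∈ J.
(c): N already has 0, so the rest are out.
Suppose lima ∈ G: no assignment then satisfies all the clues, so lima ∉ G.

G = {bravo, kilo}; J = {lima, oscar, papa, quebec}; N = {}; Z = {}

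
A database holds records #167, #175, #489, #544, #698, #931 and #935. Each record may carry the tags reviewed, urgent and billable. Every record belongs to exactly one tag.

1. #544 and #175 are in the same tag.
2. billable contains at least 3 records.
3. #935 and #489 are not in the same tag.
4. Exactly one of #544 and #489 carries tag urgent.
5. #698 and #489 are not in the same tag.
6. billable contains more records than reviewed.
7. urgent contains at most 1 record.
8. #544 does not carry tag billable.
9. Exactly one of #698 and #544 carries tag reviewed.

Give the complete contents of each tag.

reviewed = {#175, #544}; urgent = {#489}; billable = {#167, #698, #931, #935}

From (8): #544 ∉ billable.
(1): #175 matches #544: #175 ∉ billable.
Suppose #167 ∈ reviewed: no assignment then satisfies all the clues, so #167 ∉ reviewed.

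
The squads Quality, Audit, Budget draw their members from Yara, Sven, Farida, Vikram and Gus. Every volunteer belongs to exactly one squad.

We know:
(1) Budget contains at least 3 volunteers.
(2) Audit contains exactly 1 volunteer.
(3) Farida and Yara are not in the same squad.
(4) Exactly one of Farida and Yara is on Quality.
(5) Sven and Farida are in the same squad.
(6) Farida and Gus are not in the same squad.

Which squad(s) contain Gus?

Gus: Audit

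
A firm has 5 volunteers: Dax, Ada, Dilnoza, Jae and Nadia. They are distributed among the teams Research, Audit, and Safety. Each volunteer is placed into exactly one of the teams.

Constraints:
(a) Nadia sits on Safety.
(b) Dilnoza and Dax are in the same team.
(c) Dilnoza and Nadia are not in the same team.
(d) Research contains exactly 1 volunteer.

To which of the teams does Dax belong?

Dax: Audit

From (a): Nadia ∈ Safety.
(c): Dilnoza ∉ Safety.
(b): Dax matches Dilnoza: Dax ∉ Safety.
Suppose Dax ∈ Research: no assignment then satisfies all the clues, so Dax ∉ Research.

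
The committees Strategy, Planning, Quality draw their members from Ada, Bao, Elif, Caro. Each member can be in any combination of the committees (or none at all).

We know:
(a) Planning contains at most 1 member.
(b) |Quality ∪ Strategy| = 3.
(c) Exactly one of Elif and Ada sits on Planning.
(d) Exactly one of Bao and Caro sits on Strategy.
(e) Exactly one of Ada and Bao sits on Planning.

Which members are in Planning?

Planning = {Ada}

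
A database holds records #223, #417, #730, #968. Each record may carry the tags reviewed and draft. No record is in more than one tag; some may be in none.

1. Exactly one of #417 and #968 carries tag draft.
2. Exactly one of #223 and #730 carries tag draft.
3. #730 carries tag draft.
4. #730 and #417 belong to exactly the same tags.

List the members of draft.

draft = {#417, #730}

From (3): #730 ∈ draft.
(2) (exactly one): #223 ∉ draft.
(4): #417 matches #730: #417 ∉ reviewed.
(4): #417 matches #730: #417 ∈ draft.
(1) (exactly one): #968 ∉ draft.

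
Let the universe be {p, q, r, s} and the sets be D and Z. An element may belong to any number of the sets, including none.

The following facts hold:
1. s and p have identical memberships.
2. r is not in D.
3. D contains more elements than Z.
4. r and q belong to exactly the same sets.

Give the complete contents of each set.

D = {p, s}; Z = {}

From (2): r ∉ D.
(4): q matches r: q ∉ D.
Suppose p ∉ D: no assignment then satisfies all the clues, so p ∈ D.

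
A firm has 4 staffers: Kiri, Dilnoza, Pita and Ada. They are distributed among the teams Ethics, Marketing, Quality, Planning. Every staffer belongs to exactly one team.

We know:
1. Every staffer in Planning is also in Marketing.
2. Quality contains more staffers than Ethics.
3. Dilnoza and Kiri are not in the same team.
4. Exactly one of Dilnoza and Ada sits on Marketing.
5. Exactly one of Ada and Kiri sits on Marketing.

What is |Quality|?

2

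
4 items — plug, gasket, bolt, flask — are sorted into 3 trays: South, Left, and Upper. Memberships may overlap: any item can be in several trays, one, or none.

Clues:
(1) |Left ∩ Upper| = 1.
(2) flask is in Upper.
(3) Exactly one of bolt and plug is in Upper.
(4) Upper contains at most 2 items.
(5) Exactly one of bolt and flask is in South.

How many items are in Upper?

2

From (2): flask ∈ Upper.
Suppose gasket ∈ Upper: no assignment then satisfies all the clues, so gasket ∉ Upper.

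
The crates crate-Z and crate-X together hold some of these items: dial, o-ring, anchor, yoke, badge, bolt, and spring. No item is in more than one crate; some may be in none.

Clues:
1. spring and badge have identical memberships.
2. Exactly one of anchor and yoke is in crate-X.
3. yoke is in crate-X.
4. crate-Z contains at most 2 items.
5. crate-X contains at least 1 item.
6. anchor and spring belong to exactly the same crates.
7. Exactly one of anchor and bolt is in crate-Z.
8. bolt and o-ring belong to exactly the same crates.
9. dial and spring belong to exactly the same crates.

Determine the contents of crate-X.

crate-X = {yoke}

From (3): yoke ∈ crate-X.
(2) (exactly one): anchor ∉ crate-X.
(6): spring matches anchor: spring ∉ crate-X.
(9): dial matches spring: dial ∉ crate-X.
(1): badge matches spring: badge ∉ crate-X.
Suppose o-ring ∈ crate-X: no assignment then satisfies all the clues, so o-ring ∉ crate-X.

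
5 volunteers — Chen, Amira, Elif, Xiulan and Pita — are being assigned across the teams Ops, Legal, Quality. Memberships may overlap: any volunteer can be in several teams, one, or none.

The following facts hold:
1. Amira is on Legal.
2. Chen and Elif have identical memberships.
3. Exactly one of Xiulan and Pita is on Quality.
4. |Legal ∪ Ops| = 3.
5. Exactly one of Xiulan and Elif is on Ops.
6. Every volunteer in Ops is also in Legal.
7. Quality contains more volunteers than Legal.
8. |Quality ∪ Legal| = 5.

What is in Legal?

Legal = {Amira, Pita, Xiulan}

From (1): Amira ∈ Legal.
Suppose Chen ∈ Legal: no assignment then satisfies all the clues, so Chen ∉ Legal.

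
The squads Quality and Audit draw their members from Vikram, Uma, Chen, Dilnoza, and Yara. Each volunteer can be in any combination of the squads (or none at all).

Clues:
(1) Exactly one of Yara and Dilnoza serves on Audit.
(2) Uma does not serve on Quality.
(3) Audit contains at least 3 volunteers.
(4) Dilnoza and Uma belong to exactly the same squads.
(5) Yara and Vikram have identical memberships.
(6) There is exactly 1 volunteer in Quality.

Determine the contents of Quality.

Quality = {Chen}

From (2): Uma ∉ Quality.
(4): Dilnoza matches Uma: Dilnoza ∉ Quality.
Suppose Vikram ∈ Quality: no assignment then satisfies all the clues, so Vikram ∉ Quality.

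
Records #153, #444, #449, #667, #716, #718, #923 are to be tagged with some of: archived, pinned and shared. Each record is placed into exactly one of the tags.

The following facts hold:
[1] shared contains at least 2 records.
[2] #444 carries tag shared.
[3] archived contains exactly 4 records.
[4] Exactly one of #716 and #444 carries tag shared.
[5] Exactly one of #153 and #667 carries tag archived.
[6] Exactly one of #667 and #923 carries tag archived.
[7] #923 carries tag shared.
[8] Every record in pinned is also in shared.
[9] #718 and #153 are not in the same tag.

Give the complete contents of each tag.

archived = {#449, #667, #716, #718}; pinned = {}; shared = {#153, #444, #923}

From (2): #444 ∈ shared.
From (7): #923 ∈ shared.
(4) (exactly one): #716 ∉ shared.
(6) (exactly one): #667 ∈ archived.
(8) contrapositive: #716 ∉ pinned.
Only one tag left: #716 ∈ archived.
(5) (exactly one): #153 ∉ archived.
(3): only 4 candidates remain for archived, so all are in.
Suppose #153 ∈ pinned: no assignment then satisfies all the clues, so #153 ∉ pinned.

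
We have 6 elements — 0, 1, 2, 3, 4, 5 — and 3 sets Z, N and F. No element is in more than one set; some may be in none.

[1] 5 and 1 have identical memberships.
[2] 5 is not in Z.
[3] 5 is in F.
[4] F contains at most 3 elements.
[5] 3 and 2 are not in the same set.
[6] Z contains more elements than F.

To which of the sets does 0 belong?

From (2): 5 ∉ Z.
From (3): 5 ∈ F.
(1): 1 matches 5: 1 ∉ Z.
(1): 1 matches 5: 1 ∉ N.
(1): 1 matches 5: 1 ∈ F.
Suppose 0 ∉ Z: no assignment then satisfies all the clues, so 0 ∈ Z.

0: Z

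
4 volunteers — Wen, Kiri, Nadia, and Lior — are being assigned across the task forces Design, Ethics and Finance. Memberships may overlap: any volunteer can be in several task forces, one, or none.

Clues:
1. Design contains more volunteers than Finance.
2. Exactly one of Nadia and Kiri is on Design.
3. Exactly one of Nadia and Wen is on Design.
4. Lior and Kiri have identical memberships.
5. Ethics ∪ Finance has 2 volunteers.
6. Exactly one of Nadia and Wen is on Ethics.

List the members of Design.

Design = {Kiri, Lior, Wen}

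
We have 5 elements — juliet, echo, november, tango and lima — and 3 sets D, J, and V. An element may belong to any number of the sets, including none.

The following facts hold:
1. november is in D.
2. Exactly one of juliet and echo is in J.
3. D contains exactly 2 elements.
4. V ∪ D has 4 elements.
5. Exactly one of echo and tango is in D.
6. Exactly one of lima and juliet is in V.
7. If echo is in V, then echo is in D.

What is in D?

D = {echo, november}

From (1): november ∈ D.
Suppose juliet ∈ D: no assignment then satisfies all the clues, so juliet ∉ D.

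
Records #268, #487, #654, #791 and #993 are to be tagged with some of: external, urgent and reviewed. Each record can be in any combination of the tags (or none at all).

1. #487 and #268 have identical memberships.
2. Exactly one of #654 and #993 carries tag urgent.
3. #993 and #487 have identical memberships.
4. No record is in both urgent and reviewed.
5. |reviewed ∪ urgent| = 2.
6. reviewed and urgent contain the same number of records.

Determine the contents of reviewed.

reviewed = {#791}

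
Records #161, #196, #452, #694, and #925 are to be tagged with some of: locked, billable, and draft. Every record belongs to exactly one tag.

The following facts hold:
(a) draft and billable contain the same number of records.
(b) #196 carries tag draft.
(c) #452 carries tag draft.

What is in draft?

draft = {#196, #452}

From (b): #196 ∈ draft.
From (c): #452 ∈ draft.
Suppose #161 ∈ draft: no assignment then satisfies all the clues, so #161 ∉ draft.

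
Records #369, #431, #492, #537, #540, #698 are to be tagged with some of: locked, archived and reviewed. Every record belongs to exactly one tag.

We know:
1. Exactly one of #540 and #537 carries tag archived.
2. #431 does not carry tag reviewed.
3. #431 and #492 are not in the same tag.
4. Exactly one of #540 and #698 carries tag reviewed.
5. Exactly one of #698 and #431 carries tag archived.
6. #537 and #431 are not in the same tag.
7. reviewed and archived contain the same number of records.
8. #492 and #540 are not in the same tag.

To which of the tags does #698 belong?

#698: reviewed

From (2): #431 ∉ reviewed.
Suppose #698 ∈ locked: no assignment then satisfies all the clues, so #698 ∉ locked.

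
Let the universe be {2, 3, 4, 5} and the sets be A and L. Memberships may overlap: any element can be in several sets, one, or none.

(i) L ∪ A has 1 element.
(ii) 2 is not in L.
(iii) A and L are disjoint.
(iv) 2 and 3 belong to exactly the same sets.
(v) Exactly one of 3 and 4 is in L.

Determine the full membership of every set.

A = {}; L = {4}

From (ii): 2 ∉ L.
(iv): 3 matches 2: 3 ∉ L.
(v) (exactly one): 4 ∈ L.
(iii) (disjoint): 4 ∉ A.
Suppose 2 ∈ A: no assignment then satisfies all the clues, so 2 ∉ A.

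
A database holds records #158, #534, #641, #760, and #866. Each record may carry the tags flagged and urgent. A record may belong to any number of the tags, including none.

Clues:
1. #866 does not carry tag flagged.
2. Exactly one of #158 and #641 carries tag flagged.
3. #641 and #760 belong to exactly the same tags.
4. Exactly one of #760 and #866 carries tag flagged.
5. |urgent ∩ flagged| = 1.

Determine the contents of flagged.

From (1): #866 ∉ flagged.
(4) (exactly one): #760 ∈ flagged.
(3): #641 matches #760: #641 ∈ flagged.
(2) (exactly one): #158 ∉ flagged.
Suppose #534 ∉ flagged: no assignment then satisfies all the clues, so #534 ∈ flagged.

flagged = {#534, #641, #760}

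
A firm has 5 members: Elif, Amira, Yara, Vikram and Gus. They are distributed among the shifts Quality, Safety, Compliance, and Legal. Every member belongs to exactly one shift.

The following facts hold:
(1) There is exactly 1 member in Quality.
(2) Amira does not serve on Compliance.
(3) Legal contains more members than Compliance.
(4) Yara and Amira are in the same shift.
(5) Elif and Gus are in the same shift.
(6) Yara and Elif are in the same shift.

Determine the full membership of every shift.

Quality = {Vikram}; Safety = {}; Compliance = {}; Legal = {Amira, Elif, Gus, Yara}

From (2): Amira ∉ Compliance.
(4): Yara matches Amira: Yara ∉ Compliance.
(6): Elif matches Yara: Elif ∉ Compliance.
(5): Gus matches Elif: Gus ∉ Compliance.
Suppose Elif ∈ Quality: no assignment then satisfies all the clues, so Elif ∉ Quality.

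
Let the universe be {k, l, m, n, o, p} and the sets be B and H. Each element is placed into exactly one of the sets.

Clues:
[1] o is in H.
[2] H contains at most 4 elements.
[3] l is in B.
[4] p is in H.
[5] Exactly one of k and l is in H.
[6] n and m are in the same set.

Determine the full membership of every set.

B = {l, m, n}; H = {k, o, p}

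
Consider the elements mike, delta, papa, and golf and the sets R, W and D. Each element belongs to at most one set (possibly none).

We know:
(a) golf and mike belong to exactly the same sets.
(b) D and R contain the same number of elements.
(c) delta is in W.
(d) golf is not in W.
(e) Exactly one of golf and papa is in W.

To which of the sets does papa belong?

papa: W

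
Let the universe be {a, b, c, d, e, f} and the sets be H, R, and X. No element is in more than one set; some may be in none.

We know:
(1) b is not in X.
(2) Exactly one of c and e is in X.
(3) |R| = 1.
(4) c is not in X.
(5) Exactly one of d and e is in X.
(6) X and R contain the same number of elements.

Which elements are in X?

X = {e}

From (1): b ∉ X.
From (4): c ∉ X.
(2) (exactly one): e ∈ X.
(5) (exactly one): d ∉ X.
Suppose a ∈ X: no assignment then satisfies all the clues, so a ∉ X.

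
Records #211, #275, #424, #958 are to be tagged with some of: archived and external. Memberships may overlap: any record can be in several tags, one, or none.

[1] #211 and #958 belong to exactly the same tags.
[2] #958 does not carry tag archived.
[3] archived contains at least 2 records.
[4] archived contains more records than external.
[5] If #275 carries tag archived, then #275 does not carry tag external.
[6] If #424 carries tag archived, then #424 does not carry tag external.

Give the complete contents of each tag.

archived = {#275, #424}; external = {}

From (2): #958 ∉ archived.
(1): #211 matches #958: #211 ∉ archived.
(3): only 2 candidates remain for archived, so all are in.
(5): #275 ∉ external.
(6): #424 ∉ external.
Suppose #211 ∈ external: no assignment then satisfies all the clues, so #211 ∉ external.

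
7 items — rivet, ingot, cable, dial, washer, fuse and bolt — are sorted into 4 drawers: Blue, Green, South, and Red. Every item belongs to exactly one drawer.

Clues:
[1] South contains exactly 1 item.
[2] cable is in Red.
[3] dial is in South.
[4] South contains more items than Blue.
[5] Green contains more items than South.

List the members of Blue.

Blue = {}

From (2): cable ∈ Red.
From (3): dial ∈ South.
(1): South already has 1, so the rest are out.
Suppose rivet ∈ Blue: no assignment then satisfies all the clues, so rivet ∉ Blue.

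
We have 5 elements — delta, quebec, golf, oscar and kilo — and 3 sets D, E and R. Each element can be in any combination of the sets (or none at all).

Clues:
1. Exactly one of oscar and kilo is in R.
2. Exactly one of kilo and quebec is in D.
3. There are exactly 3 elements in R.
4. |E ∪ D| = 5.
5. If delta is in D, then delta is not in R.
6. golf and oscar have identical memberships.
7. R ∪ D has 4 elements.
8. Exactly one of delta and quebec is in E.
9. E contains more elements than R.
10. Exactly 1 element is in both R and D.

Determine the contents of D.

D = {delta, quebec}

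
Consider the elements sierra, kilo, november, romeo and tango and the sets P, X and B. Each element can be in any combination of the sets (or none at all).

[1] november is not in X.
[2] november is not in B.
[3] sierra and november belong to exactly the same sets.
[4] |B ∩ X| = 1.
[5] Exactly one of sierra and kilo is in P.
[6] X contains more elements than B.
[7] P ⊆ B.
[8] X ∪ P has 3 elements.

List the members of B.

B = {kilo}

From (1): november ∉ X.
From (2): november ∉ B.
(3): sierra matches november: sierra ∉ X.
(3): sierra matches november: sierra ∉ B.
(7) contrapositive: sierra ∉ P.
(7) contrapositive: november ∉ P.
(5) (exactly one): kilo ∈ P.
(7) with kilo ∈ P: kilo ∈ B.
Suppose romeo ∈ B: no assignment then satisfies all the clues, so romeo ∉ B.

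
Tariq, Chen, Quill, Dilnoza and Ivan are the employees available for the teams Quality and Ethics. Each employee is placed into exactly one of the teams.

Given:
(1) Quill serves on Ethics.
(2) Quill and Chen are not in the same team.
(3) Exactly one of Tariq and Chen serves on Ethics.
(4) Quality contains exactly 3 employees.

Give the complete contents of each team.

From (1): Quill ∈ Ethics.
(2): Chen ∉ Ethics.
(3) (exactly one): Tariq ∈ Ethics.
(4): only 3 candidates remain for Quality, so all are in.

Quality = {Chen, Dilnoza, Ivan}; Ethics = {Quill, Tariq}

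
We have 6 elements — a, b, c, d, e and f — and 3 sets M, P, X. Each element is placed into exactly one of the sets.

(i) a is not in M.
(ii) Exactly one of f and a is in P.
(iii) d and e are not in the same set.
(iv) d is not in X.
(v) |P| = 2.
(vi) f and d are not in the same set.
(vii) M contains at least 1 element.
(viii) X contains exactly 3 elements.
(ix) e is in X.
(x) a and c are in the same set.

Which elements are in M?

M = {d}

From (i): a ∉ M.
From (iv): d ∉ X.
From (ix): e ∈ X.
(x): c matches a: c ∉ M.
Suppose b ∈ M: no assignment then satisfies all the clues, so b ∉ M.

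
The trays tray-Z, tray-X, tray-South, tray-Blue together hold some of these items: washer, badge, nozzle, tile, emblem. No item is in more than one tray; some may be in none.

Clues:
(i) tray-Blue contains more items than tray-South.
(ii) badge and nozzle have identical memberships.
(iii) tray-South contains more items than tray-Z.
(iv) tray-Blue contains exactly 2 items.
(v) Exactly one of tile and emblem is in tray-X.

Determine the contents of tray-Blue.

tray-Blue = {badge, nozzle}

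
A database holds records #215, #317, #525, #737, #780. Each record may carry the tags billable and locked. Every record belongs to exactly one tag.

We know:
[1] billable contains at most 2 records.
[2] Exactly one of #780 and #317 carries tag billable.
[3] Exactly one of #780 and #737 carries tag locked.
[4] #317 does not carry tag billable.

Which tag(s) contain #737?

From (4): #317 ∉ billable.
(2) (exactly one): #780 ∈ billable.
(3) (exactly one): #737 ∈ locked.
Only one tag left: #317 ∈ locked.

#737: locked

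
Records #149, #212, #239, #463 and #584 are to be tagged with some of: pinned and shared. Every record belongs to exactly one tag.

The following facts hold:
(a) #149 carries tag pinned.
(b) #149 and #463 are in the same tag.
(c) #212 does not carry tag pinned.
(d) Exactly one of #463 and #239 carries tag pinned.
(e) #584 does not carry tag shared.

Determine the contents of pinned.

From (a): #149 ∈ pinned.
From (c): #212 ∉ pinned.
From (e): #584 ∉ shared.
(b): #463 matches #149: #463 ∈ pinned.
(d) (exactly one): #239 ∉ pinned.
Only one tag left: #212 ∈ shared.
Only one tag left: #239 ∈ shared.
Only one tag left: #584 ∈ pinned.

pinned = {#149, #463, #584}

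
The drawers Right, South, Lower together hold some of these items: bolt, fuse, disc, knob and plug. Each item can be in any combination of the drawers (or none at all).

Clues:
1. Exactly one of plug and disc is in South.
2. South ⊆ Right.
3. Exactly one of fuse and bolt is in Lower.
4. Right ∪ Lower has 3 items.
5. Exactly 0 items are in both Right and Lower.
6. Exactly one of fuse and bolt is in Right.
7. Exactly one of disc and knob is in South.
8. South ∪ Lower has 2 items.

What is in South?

South = {disc}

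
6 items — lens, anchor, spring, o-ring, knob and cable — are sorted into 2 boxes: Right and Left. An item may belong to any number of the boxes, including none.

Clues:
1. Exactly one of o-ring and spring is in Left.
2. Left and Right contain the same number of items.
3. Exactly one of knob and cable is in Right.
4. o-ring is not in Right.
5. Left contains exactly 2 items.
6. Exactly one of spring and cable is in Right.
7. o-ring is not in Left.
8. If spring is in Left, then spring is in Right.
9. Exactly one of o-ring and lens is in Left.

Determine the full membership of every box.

Right = {knob, spring}; Left = {lens, spring}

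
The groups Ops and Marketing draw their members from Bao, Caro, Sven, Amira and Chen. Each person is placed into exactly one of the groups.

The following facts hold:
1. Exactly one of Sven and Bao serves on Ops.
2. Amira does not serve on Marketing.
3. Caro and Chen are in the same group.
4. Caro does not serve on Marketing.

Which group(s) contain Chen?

Chen: Ops

From (2): Amira ∉ Marketing.
From (4): Caro ∉ Marketing.
(3): Chen matches Caro: Chen ∉ Marketing.
Only one group left: Caro ∈ Ops.
Only one group left: Amira ∈ Ops.
Only one group left: Chen ∈ Ops.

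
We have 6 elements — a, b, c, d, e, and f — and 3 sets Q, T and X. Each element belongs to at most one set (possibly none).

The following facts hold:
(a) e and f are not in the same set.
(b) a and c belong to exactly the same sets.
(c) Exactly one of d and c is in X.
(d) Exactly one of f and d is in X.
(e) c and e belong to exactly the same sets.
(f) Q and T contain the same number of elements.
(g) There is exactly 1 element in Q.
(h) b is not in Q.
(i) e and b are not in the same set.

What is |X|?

1

From (h): b ∉ Q.
Suppose a ∈ Q: no assignment then satisfies all the clues, so a ∉ Q.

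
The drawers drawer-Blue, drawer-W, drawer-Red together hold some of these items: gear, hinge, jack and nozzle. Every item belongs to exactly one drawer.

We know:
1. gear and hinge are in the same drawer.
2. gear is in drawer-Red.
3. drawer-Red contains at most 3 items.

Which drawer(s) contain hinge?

From (2): gear ∈ drawer-Red.
(1): hinge matches gear: hinge ∉ drawer-Blue.
(1): hinge matches gear: hinge ∉ drawer-W.
(1): hinge matches gear: hinge ∈ drawer-Red.

hinge: drawer-Red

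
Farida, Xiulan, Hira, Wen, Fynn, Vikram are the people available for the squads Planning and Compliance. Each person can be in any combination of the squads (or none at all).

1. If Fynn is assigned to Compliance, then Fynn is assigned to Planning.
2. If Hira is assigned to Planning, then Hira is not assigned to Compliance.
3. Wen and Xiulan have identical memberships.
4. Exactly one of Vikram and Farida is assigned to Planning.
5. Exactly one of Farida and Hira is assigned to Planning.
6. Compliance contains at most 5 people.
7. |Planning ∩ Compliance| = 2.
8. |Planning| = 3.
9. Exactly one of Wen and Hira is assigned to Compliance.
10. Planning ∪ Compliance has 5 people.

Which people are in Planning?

Planning = {Fynn, Hira, Vikram}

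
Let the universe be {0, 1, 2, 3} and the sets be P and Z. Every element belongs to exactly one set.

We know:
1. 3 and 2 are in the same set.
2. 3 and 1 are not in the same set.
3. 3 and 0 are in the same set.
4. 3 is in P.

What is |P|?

3

From (4): 3 ∈ P.
(1): 2 matches 3: 2 ∈ P.
(2): 1 ∉ P.
(3): 0 matches 3: 0 ∈ P.
Only one set left: 1 ∈ Z.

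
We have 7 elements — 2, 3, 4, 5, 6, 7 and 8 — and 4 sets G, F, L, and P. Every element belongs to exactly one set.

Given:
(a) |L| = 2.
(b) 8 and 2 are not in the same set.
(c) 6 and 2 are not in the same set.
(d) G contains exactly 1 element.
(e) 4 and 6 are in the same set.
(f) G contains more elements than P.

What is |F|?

4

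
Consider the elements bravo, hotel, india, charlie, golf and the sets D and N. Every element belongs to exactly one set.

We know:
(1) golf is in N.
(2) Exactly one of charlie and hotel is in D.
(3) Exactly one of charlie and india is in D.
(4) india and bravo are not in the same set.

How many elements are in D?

2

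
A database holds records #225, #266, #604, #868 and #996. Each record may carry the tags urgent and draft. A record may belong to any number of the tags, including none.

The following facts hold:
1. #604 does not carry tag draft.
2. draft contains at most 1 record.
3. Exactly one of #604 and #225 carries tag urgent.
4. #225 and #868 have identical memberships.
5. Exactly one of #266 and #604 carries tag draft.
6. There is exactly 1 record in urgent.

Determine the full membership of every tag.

urgent = {#604}; draft = {#266}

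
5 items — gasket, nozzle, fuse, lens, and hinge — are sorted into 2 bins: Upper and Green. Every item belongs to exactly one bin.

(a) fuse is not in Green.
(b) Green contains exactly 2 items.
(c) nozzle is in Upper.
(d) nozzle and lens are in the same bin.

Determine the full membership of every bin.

Upper = {fuse, lens, nozzle}; Green = {gasket, hinge}

From (a): fuse ∉ Green.
From (c): nozzle ∈ Upper.
(d): lens matches nozzle: lens ∈ Upper.
Only one bin left: fuse ∈ Upper.
(b): only 2 candidates remain for Green, so all are in.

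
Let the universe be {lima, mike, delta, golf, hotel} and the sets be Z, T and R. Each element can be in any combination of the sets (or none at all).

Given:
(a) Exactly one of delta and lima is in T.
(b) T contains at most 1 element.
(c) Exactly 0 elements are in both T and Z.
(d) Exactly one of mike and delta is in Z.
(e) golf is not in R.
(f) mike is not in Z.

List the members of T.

T = {lima}

From (e): golf ∉ R.
From (f): mike ∉ Z.
(d) (exactly one): delta ∈ Z.
Suppose lima ∉ T: no assignment then satisfies all the clues, so lima ∈ T.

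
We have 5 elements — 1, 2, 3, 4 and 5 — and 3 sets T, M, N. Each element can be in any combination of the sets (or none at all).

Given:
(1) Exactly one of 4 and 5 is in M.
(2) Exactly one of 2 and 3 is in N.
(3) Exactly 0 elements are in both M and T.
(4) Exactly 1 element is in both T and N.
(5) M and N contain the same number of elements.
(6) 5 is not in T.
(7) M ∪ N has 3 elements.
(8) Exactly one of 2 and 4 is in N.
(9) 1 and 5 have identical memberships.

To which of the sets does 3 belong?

3: N, T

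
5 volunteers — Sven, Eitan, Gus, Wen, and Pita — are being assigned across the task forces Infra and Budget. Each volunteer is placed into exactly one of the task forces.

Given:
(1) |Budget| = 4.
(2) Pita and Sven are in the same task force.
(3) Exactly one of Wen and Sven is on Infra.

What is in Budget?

Budget = {Eitan, Gus, Pita, Sven}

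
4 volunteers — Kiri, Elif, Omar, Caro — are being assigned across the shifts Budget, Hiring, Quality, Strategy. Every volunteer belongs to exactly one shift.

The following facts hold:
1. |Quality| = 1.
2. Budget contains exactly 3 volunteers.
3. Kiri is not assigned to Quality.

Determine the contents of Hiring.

Hiring = {}

From (3): Kiri ∉ Quality.
Suppose Kiri ∈ Hiring: no assignment then satisfies all the clues, so Kiri ∉ Hiring.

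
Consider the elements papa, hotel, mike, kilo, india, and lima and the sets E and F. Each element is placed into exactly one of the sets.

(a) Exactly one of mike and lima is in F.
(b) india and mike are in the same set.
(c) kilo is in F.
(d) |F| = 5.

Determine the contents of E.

E = {lima}

From (c): kilo ∈ F.
Suppose papa ∈ E: no assignment then satisfies all the clues, so papa ∉ E.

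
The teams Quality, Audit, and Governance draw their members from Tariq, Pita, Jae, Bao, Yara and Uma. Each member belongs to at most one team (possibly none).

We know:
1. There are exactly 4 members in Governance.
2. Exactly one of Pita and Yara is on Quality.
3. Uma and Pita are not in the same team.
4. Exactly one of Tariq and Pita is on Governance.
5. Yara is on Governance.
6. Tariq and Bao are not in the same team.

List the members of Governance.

Governance = {Jae, Tariq, Uma, Yara}

From (5): Yara ∈ Governance.
(2) (exactly one): Pita ∈ Quality.
(3): Uma ∉ Quality.
(4) (exactly one): Tariq ∈ Governance.
(6): Bao ∉ Governance.
(1): only 4 candidates remain for Governance, so all are in.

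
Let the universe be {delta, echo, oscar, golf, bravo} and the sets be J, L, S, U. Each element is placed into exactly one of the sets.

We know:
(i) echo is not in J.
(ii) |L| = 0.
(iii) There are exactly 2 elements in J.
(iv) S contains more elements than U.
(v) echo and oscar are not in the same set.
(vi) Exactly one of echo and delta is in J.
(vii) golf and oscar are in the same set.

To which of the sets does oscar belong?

oscar: S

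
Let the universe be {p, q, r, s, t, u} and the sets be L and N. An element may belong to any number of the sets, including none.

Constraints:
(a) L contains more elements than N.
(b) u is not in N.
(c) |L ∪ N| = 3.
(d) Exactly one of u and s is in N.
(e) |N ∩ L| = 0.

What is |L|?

From (b): u ∉ N.
(d) (exactly one): s ∈ N.
Suppose p ∈ N: no assignment then satisfies all the clues, so p ∉ N.

2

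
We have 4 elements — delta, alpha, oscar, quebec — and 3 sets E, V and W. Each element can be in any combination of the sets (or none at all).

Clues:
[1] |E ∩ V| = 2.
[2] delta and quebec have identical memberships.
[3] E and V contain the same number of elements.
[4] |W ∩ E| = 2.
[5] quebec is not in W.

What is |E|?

2

From (5): quebec ∉ W.
(2): delta matches quebec: delta ∉ W.
Suppose delta ∈ E: no assignment then satisfies all the clues, so delta ∉ E.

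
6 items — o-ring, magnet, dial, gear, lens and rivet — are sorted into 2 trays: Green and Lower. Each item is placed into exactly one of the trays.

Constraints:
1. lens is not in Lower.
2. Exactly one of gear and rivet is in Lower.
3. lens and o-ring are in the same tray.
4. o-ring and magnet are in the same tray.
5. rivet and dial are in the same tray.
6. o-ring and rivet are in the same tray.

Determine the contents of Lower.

From (1): lens ∉ Lower.
(3): o-ring matches lens: o-ring ∉ Lower.
(4): magnet matches o-ring: magnet ∉ Lower.
(6): rivet matches o-ring: rivet ∉ Lower.
Only one tray left: o-ring ∈ Green.
Only one tray left: magnet ∈ Green.
Only one tray left: lens ∈ Green.
Only one tray left: rivet ∈ Green.
(2) (exactly one): gear ∈ Lower.
(5): dial matches rivet: dial ∈ Green.

Lower = {gear}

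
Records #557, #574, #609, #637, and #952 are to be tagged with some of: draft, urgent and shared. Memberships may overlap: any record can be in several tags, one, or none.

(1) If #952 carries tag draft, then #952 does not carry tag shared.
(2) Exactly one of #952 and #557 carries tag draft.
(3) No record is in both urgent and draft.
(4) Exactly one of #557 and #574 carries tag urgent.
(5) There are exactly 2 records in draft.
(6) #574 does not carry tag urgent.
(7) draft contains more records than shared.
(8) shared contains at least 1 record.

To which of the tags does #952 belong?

From (6): #574 ∉ urgent.
(4) (exactly one): #557 ∈ urgent.
(3) (disjoint): #557 ∉ draft.
(2) (exactly one): #952 ∈ draft.
(3) (disjoint): #952 ∉ urgent.
(1): #952 ∉ shared.

#952: draft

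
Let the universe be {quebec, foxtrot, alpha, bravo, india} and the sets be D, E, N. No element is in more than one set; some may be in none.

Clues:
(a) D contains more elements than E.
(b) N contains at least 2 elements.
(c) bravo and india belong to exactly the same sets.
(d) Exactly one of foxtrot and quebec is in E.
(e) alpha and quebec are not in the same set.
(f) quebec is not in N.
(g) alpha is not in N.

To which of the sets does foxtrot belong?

foxtrot: D

From (f): quebec ∉ N.
From (g): alpha ∉ N.
Suppose foxtrot ∉ D: no assignment then satisfies all the clues, so foxtrot ∈ D.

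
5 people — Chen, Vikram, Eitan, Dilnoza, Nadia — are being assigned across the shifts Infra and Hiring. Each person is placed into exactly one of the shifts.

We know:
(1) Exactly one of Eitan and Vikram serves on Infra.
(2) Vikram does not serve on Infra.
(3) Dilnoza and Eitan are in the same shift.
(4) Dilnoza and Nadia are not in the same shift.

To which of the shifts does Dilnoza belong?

Dilnoza: Infra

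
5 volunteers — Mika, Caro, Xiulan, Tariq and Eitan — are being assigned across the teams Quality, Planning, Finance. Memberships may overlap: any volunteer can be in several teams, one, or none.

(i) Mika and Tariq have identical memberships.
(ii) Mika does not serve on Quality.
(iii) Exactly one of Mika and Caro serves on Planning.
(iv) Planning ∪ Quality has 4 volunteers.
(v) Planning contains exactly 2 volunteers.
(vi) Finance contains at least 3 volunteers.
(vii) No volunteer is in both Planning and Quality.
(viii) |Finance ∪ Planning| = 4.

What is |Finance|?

4

From (ii): Mika ∉ Quality.
(i): Tariq matches Mika: Tariq ∉ Quality.
Suppose Mika ∉ Planning: no assignment then satisfies all the clues, so Mika ∈ Planning.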